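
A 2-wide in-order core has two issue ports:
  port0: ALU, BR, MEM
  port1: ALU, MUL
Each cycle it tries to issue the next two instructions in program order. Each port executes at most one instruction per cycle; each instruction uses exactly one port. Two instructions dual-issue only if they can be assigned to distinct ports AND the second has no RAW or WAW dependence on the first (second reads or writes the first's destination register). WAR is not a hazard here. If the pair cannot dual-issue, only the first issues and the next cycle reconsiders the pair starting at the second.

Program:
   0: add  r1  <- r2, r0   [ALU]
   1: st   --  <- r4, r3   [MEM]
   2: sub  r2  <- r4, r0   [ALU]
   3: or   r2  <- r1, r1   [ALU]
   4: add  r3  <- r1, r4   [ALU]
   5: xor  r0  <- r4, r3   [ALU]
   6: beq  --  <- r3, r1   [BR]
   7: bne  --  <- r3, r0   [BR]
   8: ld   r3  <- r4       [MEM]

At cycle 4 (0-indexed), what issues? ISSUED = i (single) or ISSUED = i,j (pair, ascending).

  cy0 -> i0,i1 (add+st) 2-wide
  cy1 -> i2 (sub) WAW r2
  cy2 -> i3,i4 (or+add) 2-wide
  cy3 -> i5,i6 (xor+beq) 2-wide
  cy4 -> i7 (bne) no-port BR/MEM
  cy5 -> i8 (ld) tail

ISSUED = 7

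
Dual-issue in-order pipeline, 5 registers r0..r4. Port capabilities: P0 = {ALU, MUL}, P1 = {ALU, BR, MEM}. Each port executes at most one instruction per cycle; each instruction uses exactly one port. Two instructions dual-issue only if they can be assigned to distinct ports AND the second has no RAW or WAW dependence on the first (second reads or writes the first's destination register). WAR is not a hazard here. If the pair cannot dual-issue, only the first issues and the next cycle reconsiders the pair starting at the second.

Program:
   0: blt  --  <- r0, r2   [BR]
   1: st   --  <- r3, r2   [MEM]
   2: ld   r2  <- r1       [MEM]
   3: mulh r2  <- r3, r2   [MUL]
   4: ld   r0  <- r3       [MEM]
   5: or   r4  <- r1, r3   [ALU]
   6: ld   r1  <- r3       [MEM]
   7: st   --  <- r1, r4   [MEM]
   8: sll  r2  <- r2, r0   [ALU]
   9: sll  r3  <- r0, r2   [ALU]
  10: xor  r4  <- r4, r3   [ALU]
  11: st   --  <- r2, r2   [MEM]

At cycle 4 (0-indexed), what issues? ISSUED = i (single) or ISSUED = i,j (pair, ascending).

#0 head=0: blt i0 no-port BR/MEM
#1 head=1: st i1 no-port MEM/MEM
#2 head=2: ld i2 RAW+WAW r2
#3 head=3: mulh+ld i3,i4 pair
#4 head=5: or+ld i5,i6 pair
#5 head=7: st+sll i7,i8 pair
#6 head=9: sll i9 RAW r3
#7 head=10: xor+st i10,i11 pair

ISSUED = 5,6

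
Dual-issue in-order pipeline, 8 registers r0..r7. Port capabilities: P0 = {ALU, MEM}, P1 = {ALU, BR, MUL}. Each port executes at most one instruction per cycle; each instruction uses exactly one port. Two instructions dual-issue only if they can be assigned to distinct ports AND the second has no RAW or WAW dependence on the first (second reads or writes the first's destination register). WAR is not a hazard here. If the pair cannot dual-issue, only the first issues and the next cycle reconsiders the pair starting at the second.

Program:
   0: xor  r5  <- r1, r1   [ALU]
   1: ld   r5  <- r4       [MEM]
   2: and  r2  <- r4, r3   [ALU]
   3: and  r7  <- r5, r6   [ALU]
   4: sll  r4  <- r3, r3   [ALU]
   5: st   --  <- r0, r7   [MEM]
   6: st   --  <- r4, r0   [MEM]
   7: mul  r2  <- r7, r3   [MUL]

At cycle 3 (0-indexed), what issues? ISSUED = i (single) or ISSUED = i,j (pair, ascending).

ISSUED = 5

c0: i0 xor  WAW r5
c1: i1&i2 ld and  dual
c2: i3&i4 and sll  dual
c3: i5 st  no-port MEM/MEM
c4: i6&i7 st mul  dual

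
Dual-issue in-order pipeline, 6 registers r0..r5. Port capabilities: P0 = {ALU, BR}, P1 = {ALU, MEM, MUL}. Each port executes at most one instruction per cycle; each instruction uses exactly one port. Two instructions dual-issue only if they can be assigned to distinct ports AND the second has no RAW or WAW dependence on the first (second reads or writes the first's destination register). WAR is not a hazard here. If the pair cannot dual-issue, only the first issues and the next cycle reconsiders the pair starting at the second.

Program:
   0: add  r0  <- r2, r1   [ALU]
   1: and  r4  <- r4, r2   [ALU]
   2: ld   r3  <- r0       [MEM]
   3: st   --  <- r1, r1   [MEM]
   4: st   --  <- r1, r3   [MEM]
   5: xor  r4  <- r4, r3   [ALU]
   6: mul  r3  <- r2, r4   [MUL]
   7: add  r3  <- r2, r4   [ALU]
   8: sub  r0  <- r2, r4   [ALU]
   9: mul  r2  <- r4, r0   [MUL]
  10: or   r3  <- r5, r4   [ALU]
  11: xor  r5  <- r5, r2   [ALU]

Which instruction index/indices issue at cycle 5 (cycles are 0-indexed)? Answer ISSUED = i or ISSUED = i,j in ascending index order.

ISSUED = 7,8

#0 head=0: add/and i0+i1 pair
#1 head=2: ld i2 no-port MEM/MEM
#2 head=3: st i3 no-port MEM/MEM
#3 head=4: st/xor i4+i5 pair
#4 head=6: mul i6 WAW r3
#5 head=7: add/sub i7+i8 pair
#6 head=9: mul/or i9+i10 pair
#7 head=11: xor i11 tail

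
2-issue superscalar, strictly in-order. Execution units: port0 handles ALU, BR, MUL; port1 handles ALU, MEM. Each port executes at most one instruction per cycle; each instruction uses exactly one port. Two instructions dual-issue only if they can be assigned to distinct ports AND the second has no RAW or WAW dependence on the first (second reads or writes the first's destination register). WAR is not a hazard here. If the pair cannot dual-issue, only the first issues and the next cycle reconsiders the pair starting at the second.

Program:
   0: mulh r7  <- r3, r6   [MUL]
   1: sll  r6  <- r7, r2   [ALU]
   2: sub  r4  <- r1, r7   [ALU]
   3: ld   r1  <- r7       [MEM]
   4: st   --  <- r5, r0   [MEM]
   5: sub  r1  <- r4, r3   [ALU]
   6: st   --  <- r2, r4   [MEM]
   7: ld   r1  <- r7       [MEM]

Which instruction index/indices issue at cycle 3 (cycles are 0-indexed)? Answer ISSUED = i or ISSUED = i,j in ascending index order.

ISSUED = 4,5

0. mulh.MUL @i0  | RAW r7
1. sll.ALU/sub.ALU @i1,i2  | pair
2. ld.MEM @i3  | no-port MEM/MEM
3. st.MEM/sub.ALU @i4,i5  | pair
4. st.MEM @i6  | no-port MEM/MEM
5. ld.MEM @i7  | tail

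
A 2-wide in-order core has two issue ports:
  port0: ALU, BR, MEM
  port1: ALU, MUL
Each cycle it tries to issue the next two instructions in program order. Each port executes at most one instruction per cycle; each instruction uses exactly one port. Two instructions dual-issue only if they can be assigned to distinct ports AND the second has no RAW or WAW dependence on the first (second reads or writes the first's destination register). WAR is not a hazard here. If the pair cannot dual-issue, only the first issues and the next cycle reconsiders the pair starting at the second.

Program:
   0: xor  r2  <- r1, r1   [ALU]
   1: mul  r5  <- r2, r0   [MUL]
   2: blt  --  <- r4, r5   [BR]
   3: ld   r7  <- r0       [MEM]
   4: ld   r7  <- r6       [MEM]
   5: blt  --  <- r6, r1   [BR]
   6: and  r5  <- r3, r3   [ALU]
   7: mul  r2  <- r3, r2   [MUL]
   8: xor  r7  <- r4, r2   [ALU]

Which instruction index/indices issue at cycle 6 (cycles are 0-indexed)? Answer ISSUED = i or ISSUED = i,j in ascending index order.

ISSUED = 7

0. xor.ALU @i0  | RAW r2
1. mul.MUL @i1  | RAW r5
2. blt.BR @i2  | no-port BR/MEM
3. ld.MEM @i3  | no-port MEM/MEM
4. ld.MEM @i4  | no-port MEM/BR
5. blt.BR and.ALU @i5,i6  | pair
6. mul.MUL @i7  | RAW r2
7. xor.ALU @i8  | tail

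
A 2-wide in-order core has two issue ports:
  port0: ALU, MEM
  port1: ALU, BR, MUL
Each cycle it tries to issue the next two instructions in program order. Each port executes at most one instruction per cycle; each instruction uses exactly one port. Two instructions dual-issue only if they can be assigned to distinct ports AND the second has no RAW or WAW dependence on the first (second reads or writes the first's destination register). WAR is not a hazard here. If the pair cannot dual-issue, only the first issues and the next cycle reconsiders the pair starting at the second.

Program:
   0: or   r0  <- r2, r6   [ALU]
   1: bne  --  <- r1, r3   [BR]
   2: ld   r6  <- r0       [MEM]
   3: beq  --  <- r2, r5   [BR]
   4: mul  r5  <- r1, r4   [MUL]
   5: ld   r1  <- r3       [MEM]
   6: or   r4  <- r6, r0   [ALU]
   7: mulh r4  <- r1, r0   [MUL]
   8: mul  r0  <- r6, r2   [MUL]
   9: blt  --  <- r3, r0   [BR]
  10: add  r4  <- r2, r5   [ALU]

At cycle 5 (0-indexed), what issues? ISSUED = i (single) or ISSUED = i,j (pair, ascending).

  cy0 -> i0/i1 (or+bne) dual
  cy1 -> i2/i3 (ld+beq) dual
  cy2 -> i4/i5 (mul+ld) dual
  cy3 -> i6 (or) WAW r4
  cy4 -> i7 (mulh) no-port MUL/MUL
  cy5 -> i8 (mul) no-port MUL/BR
  cy6 -> i9/i10 (blt+add) dual

ISSUED = 8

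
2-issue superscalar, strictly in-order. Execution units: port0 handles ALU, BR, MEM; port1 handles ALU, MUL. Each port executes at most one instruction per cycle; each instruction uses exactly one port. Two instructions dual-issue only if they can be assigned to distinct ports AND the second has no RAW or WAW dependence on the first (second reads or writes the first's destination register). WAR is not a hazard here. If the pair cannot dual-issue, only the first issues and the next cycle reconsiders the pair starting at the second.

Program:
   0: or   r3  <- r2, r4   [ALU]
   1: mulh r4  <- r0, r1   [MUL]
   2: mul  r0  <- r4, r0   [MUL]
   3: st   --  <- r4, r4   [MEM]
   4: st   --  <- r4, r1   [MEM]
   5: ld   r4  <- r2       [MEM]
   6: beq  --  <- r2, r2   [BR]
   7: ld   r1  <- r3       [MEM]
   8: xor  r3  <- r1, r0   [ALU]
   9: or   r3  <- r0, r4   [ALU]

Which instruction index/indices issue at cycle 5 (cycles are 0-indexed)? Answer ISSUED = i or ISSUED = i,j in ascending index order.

  cy0 -> i0&i1 (or.ALU+mulh.MUL) pair
  cy1 -> i2&i3 (mul.MUL+st.MEM) pair
  cy2 -> i4 (st.MEM) no-port MEM/MEM
  cy3 -> i5 (ld.MEM) no-port MEM/BR
  cy4 -> i6 (beq.BR) no-port BR/MEM
  cy5 -> i7 (ld.MEM) RAW r1
  cy6 -> i8 (xor.ALU) WAW r3
  cy7 -> i9 (or.ALU) tail

ISSUED = 7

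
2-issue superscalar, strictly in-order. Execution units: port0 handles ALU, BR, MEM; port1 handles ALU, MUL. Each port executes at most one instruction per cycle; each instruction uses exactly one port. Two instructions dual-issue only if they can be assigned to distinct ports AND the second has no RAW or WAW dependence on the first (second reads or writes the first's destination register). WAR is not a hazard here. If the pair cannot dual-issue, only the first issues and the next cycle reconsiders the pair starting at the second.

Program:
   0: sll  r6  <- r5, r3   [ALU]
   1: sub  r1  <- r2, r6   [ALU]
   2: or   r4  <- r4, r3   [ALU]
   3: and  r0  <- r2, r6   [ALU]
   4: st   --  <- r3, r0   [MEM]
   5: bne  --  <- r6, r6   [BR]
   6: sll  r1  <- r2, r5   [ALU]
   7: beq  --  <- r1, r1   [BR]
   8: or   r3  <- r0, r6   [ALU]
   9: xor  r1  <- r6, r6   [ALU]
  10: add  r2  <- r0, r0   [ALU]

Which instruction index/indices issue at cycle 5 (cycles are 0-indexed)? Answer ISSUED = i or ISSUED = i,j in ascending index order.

[0] i0  sll.ALU  -- RAW r6
[1] i1,i2  sub.ALU+or.ALU  -- dual
[2] i3  and.ALU  -- RAW r0
[3] i4  st.MEM  -- no-port MEM/BR
[4] i5,i6  bne.BR+sll.ALU  -- dual
[5] i7,i8  beq.BR+or.ALU  -- dual
[6] i9,i10  xor.ALU+add.ALU  -- dual

ISSUED = 7,8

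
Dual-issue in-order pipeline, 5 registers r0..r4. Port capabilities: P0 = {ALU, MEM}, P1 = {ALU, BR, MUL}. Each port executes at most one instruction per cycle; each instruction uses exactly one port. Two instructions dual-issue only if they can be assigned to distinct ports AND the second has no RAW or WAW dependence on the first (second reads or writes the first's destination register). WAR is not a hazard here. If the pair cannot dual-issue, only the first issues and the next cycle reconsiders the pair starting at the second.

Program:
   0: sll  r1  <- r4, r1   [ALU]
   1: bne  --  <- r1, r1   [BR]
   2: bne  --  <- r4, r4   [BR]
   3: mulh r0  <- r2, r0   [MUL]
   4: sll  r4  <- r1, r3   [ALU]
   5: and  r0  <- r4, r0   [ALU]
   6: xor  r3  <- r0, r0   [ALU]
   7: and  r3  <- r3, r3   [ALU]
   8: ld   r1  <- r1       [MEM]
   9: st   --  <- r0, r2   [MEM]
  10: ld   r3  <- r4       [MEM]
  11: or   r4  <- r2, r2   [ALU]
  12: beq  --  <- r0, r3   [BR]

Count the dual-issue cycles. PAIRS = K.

PAIRS = 3

t=0 i0:sll ; RAW r1
t=1 i1:bne ; no-port BR/BR
t=2 i2:bne ; no-port BR/MUL
t=3 i3&i4:mulh/sll ; dual
t=4 i5:and ; RAW r0
t=5 i6:xor ; RAW+WAW r3
t=6 i7&i8:and/ld ; dual
t=7 i9:st ; no-port MEM/MEM
t=8 i10&i11:ld/or ; dual
t=9 i12:beq ; tail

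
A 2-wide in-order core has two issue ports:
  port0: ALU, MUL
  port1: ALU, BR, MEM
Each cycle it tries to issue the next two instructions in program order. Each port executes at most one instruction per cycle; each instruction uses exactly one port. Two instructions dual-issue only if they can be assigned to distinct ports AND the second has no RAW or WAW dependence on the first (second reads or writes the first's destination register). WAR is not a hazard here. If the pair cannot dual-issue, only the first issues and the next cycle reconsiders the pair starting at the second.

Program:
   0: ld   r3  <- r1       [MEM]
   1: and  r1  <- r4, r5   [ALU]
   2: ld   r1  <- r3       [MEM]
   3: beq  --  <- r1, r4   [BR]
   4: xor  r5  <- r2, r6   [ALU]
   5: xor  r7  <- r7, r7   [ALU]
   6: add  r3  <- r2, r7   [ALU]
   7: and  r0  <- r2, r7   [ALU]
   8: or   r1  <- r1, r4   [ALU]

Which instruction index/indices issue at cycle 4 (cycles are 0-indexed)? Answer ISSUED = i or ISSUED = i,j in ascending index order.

#0 head=0: ld.MEM and.ALU i0+i1 pair
#1 head=2: ld.MEM i2 no-port MEM/BR
#2 head=3: beq.BR xor.ALU i3+i4 pair
#3 head=5: xor.ALU i5 RAW r7
#4 head=6: add.ALU and.ALU i6+i7 pair
#5 head=8: or.ALU i8 tail

ISSUED = 6,7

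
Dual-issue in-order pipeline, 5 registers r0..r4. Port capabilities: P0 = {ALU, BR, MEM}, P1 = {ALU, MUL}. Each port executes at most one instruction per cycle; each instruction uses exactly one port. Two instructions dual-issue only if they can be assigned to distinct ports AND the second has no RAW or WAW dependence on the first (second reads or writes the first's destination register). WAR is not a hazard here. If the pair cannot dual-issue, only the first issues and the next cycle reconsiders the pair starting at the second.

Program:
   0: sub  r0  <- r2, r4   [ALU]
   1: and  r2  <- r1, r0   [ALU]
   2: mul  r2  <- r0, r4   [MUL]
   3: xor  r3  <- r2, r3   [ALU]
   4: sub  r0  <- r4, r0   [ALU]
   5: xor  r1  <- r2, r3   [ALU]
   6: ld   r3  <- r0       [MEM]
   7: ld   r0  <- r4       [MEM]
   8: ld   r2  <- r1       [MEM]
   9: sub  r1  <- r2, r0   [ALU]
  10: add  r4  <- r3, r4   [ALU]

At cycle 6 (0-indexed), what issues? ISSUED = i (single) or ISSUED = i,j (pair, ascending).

0. sub @i0  | RAW r0
1. and @i1  | WAW r2
2. mul @i2  | RAW r2
3. xor sub @i3&i4  | dual
4. xor ld @i5&i6  | dual
5. ld @i7  | no-port MEM/MEM
6. ld @i8  | RAW r2
7. sub add @i9&i10  | dual

ISSUED = 8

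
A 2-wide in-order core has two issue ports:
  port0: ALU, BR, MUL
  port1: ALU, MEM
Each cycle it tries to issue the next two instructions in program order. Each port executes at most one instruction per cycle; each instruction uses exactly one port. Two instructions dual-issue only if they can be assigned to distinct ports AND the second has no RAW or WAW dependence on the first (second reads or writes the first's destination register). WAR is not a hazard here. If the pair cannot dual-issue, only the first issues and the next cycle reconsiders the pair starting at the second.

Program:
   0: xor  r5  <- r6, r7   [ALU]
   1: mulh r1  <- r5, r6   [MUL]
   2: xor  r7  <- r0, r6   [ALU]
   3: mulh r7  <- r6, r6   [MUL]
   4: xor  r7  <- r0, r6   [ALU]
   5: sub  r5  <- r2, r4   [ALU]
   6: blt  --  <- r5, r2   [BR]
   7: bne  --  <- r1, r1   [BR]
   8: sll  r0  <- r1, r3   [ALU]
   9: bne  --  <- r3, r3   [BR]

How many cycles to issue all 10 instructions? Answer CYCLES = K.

  cy0 -> i0 (xor.ALU) RAW r5
  cy1 -> i1/i2 (mulh.MUL+xor.ALU) pair
  cy2 -> i3 (mulh.MUL) WAW r7
  cy3 -> i4/i5 (xor.ALU+sub.ALU) pair
  cy4 -> i6 (blt.BR) no-port BR/BR
  cy5 -> i7/i8 (bne.BR+sll.ALU) pair
  cy6 -> i9 (bne.BR) tail

CYCLES = 7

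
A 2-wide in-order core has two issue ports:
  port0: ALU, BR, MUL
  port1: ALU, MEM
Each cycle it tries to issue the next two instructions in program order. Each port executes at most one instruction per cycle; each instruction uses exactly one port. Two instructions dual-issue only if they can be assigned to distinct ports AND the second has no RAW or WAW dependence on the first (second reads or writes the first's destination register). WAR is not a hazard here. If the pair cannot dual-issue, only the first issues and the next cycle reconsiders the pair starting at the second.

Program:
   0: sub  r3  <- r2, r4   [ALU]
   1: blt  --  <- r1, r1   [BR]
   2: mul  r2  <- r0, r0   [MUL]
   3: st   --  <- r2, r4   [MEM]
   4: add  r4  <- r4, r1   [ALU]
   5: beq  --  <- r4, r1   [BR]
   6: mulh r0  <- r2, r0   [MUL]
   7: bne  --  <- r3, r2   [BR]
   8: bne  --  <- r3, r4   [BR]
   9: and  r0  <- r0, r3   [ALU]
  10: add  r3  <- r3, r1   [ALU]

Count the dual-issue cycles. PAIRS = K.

PAIRS = 3

  cy0 -> i0+i1 (sub+blt) pair
  cy1 -> i2 (mul) RAW r2
  cy2 -> i3+i4 (st+add) pair
  cy3 -> i5 (beq) no-port BR/MUL
  cy4 -> i6 (mulh) no-port MUL/BR
  cy5 -> i7 (bne) no-port BR/BR
  cy6 -> i8+i9 (bne+and) pair
  cy7 -> i10 (add) tail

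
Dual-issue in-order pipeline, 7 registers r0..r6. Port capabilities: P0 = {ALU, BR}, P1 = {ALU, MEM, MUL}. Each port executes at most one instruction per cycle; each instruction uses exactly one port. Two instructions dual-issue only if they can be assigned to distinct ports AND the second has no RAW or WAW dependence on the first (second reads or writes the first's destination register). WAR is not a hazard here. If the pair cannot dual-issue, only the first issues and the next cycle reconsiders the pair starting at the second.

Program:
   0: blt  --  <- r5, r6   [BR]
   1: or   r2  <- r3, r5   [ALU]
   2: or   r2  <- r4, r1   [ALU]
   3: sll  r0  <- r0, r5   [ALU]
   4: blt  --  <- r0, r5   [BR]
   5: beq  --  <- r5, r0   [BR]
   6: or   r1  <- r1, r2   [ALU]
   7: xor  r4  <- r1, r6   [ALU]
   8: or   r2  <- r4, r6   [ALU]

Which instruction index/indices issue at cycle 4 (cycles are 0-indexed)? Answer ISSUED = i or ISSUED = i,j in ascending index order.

t=0 i0,i1:blt+or ; pair
t=1 i2,i3:or+sll ; pair
t=2 i4:blt ; no-port BR/BR
t=3 i5,i6:beq+or ; pair
t=4 i7:xor ; RAW r4
t=5 i8:or ; tail

ISSUED = 7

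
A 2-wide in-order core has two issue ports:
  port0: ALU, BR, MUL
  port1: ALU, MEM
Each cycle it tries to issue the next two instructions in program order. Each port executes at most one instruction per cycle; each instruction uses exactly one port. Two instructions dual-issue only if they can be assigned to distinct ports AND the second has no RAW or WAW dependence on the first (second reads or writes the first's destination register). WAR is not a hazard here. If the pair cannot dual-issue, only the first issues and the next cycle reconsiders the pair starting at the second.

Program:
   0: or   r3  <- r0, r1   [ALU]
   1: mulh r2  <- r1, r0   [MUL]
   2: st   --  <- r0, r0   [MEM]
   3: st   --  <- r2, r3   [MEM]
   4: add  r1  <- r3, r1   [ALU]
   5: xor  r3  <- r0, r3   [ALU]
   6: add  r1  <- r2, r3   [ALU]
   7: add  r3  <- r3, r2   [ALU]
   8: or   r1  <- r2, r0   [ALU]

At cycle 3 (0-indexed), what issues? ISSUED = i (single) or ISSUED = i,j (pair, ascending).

ISSUED = 5

0. or+mulh @i0+i1  | 2-wide
1. st @i2  | no-port MEM/MEM
2. st+add @i3+i4  | 2-wide
3. xor @i5  | RAW r3
4. add+add @i6+i7  | 2-wide
5. or @i8  | tail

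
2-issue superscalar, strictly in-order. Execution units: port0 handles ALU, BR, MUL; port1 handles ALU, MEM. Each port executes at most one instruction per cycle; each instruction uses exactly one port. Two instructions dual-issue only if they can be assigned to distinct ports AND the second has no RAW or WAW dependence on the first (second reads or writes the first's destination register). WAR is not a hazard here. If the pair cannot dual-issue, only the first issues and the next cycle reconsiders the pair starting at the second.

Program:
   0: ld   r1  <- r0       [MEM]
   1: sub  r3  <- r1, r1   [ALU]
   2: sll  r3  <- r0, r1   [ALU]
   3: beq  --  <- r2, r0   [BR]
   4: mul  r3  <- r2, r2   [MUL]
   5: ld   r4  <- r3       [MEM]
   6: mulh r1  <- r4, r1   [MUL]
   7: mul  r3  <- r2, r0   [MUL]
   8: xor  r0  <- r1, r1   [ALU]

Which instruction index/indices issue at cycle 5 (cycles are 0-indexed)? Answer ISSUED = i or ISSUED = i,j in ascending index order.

ISSUED = 6

t=0 i0:ld ; RAW r1
t=1 i1:sub ; WAW r3
t=2 i2+i3:sll beq ; dual
t=3 i4:mul ; RAW r3
t=4 i5:ld ; RAW r4
t=5 i6:mulh ; no-port MUL/MUL
t=6 i7+i8:mul xor ; dual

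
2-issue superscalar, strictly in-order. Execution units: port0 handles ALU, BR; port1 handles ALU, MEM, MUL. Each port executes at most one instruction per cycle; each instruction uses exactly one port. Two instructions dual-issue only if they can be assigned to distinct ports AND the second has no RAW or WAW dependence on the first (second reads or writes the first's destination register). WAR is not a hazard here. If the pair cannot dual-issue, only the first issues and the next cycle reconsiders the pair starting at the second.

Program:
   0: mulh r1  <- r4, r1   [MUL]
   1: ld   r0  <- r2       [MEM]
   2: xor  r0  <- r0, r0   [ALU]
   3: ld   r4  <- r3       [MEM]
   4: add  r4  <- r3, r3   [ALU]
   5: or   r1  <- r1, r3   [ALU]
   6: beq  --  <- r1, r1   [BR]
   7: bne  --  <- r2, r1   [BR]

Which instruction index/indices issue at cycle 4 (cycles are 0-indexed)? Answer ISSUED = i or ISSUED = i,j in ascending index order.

ISSUED = 6

t=0 i0:mulh ; no-port MUL/MEM
t=1 i1:ld ; RAW+WAW r0
t=2 i2+i3:xor ld ; 2-wide
t=3 i4+i5:add or ; 2-wide
t=4 i6:beq ; no-port BR/BR
t=5 i7:bne ; tail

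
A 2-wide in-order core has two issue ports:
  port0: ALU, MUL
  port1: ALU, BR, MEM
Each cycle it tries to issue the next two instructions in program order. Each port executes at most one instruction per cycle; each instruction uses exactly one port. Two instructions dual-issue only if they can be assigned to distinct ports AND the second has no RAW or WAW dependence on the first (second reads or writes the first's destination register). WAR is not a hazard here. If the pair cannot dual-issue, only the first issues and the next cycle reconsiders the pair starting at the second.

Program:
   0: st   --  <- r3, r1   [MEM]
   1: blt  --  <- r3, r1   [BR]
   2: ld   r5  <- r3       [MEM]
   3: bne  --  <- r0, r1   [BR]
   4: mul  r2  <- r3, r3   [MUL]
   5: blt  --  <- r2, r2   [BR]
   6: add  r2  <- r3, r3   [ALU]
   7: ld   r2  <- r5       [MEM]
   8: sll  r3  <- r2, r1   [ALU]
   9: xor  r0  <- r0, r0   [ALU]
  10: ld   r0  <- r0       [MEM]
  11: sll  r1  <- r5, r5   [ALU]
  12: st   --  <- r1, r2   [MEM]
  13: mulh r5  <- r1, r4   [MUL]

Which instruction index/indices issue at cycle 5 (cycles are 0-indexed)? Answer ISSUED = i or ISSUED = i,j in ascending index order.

ISSUED = 7

t=0 i0:st.MEM ; no-port MEM/BR
t=1 i1:blt.BR ; no-port BR/MEM
t=2 i2:ld.MEM ; no-port MEM/BR
t=3 i3+i4:bne.BR;mul.MUL ; 2-wide
t=4 i5+i6:blt.BR;add.ALU ; 2-wide
t=5 i7:ld.MEM ; RAW r2
t=6 i8+i9:sll.ALU;xor.ALU ; 2-wide
t=7 i10+i11:ld.MEM;sll.ALU ; 2-wide
t=8 i12+i13:st.MEM;mulh.MUL ; 2-wide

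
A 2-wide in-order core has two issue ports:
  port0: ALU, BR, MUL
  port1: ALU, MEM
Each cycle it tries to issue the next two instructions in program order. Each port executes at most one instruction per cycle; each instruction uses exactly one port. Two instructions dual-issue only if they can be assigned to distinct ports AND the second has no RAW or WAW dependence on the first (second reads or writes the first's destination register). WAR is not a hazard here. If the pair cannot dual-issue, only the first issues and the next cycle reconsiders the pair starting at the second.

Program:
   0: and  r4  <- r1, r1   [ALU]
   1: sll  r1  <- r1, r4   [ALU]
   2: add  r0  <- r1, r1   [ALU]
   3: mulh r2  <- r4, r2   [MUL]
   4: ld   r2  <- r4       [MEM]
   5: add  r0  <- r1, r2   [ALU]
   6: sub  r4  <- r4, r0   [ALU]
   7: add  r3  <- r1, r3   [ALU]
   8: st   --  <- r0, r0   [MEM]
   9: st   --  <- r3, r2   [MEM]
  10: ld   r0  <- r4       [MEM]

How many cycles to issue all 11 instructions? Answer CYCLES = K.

#0 head=0: and.ALU i0 RAW r4
#1 head=1: sll.ALU i1 RAW r1
#2 head=2: add.ALU/mulh.MUL i2&i3 dual
#3 head=4: ld.MEM i4 RAW r2
#4 head=5: add.ALU i5 RAW r0
#5 head=6: sub.ALU/add.ALU i6&i7 dual
#6 head=8: st.MEM i8 no-port MEM/MEM
#7 head=9: st.MEM i9 no-port MEM/MEM
#8 head=10: ld.MEM i10 tail

CYCLES = 9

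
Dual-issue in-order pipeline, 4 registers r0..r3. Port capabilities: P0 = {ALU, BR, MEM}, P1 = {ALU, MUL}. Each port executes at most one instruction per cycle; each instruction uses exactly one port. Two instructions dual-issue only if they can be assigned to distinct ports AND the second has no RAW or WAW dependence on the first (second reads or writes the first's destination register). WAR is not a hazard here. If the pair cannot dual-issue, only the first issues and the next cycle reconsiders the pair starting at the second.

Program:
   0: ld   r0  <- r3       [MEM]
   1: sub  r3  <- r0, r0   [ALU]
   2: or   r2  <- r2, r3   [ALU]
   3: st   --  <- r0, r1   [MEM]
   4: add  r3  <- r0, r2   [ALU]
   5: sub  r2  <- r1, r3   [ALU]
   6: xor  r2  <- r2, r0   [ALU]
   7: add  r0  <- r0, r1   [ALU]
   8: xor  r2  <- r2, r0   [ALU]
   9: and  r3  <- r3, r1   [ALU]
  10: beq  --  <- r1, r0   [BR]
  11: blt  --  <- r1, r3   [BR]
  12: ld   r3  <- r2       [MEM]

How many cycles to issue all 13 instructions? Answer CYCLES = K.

c0: i0 ld.MEM  RAW r0
c1: i1 sub.ALU  RAW r3
c2: i2/i3 or.ALU/st.MEM  dual
c3: i4 add.ALU  RAW r3
c4: i5 sub.ALU  RAW+WAW r2
c5: i6/i7 xor.ALU/add.ALU  dual
c6: i8/i9 xor.ALU/and.ALU  dual
c7: i10 beq.BR  no-port BR/BR
c8: i11 blt.BR  no-port BR/MEM
c9: i12 ld.MEM  tail

CYCLES = 10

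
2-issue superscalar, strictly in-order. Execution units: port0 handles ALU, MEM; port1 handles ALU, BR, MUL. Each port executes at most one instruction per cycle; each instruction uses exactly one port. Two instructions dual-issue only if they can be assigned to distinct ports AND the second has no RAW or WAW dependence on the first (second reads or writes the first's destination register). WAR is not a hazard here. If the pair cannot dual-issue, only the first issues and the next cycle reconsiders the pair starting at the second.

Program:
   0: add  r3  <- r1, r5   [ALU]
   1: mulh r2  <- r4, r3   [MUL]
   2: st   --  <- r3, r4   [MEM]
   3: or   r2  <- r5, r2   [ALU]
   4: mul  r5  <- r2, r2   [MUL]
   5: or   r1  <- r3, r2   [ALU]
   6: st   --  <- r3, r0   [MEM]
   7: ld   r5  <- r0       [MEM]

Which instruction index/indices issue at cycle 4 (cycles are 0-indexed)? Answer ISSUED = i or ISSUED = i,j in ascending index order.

0. add @i0  | RAW r3
1. mulh st @i1+i2  | dual
2. or @i3  | RAW r2
3. mul or @i4+i5  | dual
4. st @i6  | no-port MEM/MEM
5. ld @i7  | tail

ISSUED = 6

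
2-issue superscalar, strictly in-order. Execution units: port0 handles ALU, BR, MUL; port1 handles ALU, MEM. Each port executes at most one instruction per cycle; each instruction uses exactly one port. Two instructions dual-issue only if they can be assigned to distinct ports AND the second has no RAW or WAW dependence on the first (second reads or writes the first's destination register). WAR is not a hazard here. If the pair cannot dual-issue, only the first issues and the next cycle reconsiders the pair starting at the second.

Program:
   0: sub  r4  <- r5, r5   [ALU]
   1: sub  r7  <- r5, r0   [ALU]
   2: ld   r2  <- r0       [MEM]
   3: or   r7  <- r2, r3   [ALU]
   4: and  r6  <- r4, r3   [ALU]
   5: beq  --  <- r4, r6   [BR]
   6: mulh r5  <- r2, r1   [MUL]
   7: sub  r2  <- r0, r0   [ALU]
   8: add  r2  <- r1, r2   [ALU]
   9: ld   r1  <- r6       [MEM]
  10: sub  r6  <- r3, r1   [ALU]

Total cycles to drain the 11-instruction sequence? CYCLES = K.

#0 head=0: sub.ALU/sub.ALU i0/i1 pair
#1 head=2: ld.MEM i2 RAW r2
#2 head=3: or.ALU/and.ALU i3/i4 pair
#3 head=5: beq.BR i5 no-port BR/MUL
#4 head=6: mulh.MUL/sub.ALU i6/i7 pair
#5 head=8: add.ALU/ld.MEM i8/i9 pair
#6 head=10: sub.ALU i10 tail

CYCLES = 7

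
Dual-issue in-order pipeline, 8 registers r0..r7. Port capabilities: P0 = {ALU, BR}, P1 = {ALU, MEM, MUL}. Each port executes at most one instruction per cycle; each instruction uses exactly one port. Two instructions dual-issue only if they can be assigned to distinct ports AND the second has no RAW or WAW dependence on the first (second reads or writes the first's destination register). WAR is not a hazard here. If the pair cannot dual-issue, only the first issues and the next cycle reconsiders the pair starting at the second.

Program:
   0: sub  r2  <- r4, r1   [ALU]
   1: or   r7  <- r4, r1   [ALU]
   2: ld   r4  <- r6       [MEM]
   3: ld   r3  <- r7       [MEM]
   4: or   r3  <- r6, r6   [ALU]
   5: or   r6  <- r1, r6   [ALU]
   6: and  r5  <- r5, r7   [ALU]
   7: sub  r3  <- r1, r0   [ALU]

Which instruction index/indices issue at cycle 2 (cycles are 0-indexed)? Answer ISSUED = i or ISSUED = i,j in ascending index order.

t=0 i0/i1:sub or ; dual
t=1 i2:ld ; no-port MEM/MEM
t=2 i3:ld ; WAW r3
t=3 i4/i5:or or ; dual
t=4 i6/i7:and sub ; dual

ISSUED = 3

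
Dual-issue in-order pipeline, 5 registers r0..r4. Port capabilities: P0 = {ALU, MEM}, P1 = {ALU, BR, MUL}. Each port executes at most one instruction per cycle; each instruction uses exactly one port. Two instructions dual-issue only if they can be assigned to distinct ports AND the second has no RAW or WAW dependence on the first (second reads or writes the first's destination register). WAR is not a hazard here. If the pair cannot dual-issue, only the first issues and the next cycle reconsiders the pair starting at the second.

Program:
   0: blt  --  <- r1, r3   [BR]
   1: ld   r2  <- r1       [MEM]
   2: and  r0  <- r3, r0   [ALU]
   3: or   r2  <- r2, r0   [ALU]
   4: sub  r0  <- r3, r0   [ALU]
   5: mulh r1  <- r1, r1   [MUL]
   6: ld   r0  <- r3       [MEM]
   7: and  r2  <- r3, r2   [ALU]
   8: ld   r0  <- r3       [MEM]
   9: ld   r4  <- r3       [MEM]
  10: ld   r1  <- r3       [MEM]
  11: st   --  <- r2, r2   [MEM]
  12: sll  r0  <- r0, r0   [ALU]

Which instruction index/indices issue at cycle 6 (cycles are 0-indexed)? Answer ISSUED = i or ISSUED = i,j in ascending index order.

0. blt;ld @i0/i1  | pair
1. and @i2  | RAW r0
2. or;sub @i3/i4  | pair
3. mulh;ld @i5/i6  | pair
4. and;ld @i7/i8  | pair
5. ld @i9  | no-port MEM/MEM
6. ld @i10  | no-port MEM/MEM
7. st;sll @i11/i12  | pair

ISSUED = 10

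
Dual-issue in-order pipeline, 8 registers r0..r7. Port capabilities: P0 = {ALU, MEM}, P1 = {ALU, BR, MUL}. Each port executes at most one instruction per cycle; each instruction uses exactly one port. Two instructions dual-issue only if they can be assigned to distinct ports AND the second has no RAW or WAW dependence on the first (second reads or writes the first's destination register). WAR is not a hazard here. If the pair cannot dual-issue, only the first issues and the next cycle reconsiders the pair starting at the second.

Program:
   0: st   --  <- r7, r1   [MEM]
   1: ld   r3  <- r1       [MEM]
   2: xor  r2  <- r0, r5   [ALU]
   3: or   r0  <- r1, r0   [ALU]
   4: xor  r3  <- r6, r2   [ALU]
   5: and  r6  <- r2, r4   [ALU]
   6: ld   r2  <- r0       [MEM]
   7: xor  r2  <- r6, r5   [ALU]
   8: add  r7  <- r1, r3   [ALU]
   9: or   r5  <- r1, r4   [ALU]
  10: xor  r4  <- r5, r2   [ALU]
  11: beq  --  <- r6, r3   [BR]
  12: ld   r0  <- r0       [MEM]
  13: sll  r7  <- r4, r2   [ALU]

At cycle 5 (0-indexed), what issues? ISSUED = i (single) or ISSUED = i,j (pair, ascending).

c0: i0 st  no-port MEM/MEM
c1: i1/i2 ld/xor  pair
c2: i3/i4 or/xor  pair
c3: i5/i6 and/ld  pair
c4: i7/i8 xor/add  pair
c5: i9 or  RAW r5
c6: i10/i11 xor/beq  pair
c7: i12/i13 ld/sll  pair

ISSUED = 9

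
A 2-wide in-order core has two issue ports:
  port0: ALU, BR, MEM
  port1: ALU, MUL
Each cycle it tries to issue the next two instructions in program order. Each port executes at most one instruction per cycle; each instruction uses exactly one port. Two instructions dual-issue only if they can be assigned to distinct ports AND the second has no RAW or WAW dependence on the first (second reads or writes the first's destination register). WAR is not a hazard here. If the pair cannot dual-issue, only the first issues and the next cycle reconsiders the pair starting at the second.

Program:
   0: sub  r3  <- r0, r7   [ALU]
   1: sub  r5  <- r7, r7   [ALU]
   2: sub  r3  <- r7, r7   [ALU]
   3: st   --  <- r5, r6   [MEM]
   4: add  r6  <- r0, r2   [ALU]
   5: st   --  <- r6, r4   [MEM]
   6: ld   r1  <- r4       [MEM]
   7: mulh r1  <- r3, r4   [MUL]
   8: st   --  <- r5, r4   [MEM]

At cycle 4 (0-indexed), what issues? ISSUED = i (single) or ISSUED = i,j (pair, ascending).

  cy0 -> i0&i1 (sub sub) dual
  cy1 -> i2&i3 (sub st) dual
  cy2 -> i4 (add) RAW r6
  cy3 -> i5 (st) no-port MEM/MEM
  cy4 -> i6 (ld) WAW r1
  cy5 -> i7&i8 (mulh st) dual

ISSUED = 6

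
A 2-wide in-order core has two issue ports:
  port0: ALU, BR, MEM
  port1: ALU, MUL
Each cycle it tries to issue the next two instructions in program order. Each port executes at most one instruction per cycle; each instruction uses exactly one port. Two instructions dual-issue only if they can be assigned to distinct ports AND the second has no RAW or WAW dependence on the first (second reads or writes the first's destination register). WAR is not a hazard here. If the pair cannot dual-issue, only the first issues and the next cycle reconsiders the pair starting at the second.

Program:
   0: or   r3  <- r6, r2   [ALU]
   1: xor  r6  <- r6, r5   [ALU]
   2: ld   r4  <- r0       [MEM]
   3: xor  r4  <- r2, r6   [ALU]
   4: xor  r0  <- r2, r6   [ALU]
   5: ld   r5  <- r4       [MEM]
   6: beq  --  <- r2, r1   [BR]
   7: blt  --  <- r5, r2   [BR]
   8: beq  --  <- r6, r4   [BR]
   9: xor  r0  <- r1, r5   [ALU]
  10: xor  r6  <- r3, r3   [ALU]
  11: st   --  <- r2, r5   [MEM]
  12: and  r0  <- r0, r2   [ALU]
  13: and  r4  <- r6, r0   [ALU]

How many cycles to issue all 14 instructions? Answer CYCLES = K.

CYCLES = 10

0. or.ALU/xor.ALU @i0/i1  | 2-wide
1. ld.MEM @i2  | WAW r4
2. xor.ALU/xor.ALU @i3/i4  | 2-wide
3. ld.MEM @i5  | no-port MEM/BR
4. beq.BR @i6  | no-port BR/BR
5. blt.BR @i7  | no-port BR/BR
6. beq.BR/xor.ALU @i8/i9  | 2-wide
7. xor.ALU/st.MEM @i10/i11  | 2-wide
8. and.ALU @i12  | RAW r0
9. and.ALU @i13  | tail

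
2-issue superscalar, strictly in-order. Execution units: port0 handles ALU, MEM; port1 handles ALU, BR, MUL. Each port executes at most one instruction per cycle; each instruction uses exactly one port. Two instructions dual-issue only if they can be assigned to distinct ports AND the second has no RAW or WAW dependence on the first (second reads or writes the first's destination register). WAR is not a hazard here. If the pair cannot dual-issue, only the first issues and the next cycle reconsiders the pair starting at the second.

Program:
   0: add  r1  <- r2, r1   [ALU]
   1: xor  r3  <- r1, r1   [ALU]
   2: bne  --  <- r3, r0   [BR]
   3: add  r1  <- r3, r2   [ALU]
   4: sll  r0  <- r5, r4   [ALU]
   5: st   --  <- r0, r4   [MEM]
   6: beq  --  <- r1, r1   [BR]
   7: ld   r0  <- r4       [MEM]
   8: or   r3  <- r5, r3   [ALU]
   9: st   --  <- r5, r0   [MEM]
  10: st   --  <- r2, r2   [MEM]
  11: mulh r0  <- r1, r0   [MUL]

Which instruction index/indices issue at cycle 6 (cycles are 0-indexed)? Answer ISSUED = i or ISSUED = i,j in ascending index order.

c0: i0 add.ALU  RAW r1
c1: i1 xor.ALU  RAW r3
c2: i2,i3 bne.BR add.ALU  pair
c3: i4 sll.ALU  RAW r0
c4: i5,i6 st.MEM beq.BR  pair
c5: i7,i8 ld.MEM or.ALU  pair
c6: i9 st.MEM  no-port MEM/MEM
c7: i10,i11 st.MEM mulh.MUL  pair

ISSUED = 9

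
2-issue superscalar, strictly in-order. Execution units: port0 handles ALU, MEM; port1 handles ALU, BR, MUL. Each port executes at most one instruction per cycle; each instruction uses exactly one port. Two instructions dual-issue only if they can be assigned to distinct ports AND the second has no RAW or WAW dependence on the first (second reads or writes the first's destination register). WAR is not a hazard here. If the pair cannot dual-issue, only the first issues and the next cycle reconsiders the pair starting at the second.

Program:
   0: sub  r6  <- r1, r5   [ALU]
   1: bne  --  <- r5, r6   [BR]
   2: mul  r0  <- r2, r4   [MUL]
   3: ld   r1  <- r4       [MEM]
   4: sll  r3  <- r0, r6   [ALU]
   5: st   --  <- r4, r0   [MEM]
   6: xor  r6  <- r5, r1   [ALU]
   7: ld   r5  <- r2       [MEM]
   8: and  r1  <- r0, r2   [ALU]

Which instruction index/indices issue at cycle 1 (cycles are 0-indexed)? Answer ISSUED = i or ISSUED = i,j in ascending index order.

[0] i0  sub.ALU  -- RAW r6
[1] i1  bne.BR  -- no-port BR/MUL
[2] i2+i3  mul.MUL+ld.MEM  -- pair
[3] i4+i5  sll.ALU+st.MEM  -- pair
[4] i6+i7  xor.ALU+ld.MEM  -- pair
[5] i8  and.ALU  -- tail

ISSUED = 1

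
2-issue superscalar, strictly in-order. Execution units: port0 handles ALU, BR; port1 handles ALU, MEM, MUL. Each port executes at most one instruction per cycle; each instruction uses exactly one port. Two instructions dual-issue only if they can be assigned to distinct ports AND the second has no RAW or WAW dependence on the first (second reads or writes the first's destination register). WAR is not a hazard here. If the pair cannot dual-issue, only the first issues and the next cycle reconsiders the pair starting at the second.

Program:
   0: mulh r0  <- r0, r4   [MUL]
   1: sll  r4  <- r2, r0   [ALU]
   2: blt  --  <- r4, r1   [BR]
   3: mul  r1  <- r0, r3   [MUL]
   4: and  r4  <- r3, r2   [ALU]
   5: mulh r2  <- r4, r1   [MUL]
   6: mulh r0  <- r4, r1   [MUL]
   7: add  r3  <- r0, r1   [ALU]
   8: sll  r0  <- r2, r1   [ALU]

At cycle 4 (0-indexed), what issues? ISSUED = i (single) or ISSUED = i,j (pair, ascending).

ISSUED = 5

#0 head=0: mulh.MUL i0 RAW r0
#1 head=1: sll.ALU i1 RAW r4
#2 head=2: blt.BR/mul.MUL i2,i3 2-wide
#3 head=4: and.ALU i4 RAW r4
#4 head=5: mulh.MUL i5 no-port MUL/MUL
#5 head=6: mulh.MUL i6 RAW r0
#6 head=7: add.ALU/sll.ALU i7,i8 2-wide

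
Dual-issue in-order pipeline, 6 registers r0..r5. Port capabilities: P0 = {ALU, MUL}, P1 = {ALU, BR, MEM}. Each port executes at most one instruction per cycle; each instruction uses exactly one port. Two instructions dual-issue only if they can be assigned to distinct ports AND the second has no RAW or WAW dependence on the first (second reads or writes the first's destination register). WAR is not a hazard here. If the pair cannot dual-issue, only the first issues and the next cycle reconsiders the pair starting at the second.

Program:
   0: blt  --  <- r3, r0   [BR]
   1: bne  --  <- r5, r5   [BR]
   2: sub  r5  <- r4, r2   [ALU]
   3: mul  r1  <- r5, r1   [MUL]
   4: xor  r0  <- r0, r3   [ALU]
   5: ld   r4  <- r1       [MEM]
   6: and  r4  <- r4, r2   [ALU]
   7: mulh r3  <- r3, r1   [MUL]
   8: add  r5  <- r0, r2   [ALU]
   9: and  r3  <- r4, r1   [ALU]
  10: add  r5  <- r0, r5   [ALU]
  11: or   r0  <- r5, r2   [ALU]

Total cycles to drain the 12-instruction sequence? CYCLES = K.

CYCLES = 8

t=0 i0:blt.BR ; no-port BR/BR
t=1 i1+i2:bne.BR sub.ALU ; dual
t=2 i3+i4:mul.MUL xor.ALU ; dual
t=3 i5:ld.MEM ; RAW+WAW r4
t=4 i6+i7:and.ALU mulh.MUL ; dual
t=5 i8+i9:add.ALU and.ALU ; dual
t=6 i10:add.ALU ; RAW r5
t=7 i11:or.ALU ; tail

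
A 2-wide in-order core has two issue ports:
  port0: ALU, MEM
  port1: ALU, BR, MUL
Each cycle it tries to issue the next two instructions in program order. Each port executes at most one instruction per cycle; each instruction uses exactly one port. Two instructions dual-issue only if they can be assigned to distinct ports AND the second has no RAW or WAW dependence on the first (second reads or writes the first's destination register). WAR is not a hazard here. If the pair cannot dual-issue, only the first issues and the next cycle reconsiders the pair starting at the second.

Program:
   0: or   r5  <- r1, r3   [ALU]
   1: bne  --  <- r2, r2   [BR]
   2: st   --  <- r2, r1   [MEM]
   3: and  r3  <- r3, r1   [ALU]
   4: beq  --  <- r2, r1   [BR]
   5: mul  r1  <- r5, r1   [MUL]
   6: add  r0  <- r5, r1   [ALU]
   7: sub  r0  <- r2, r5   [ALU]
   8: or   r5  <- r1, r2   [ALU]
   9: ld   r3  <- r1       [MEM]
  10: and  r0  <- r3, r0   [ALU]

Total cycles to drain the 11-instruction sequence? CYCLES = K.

CYCLES = 8

[0] i0/i1  or.ALU bne.BR  -- 2-wide
[1] i2/i3  st.MEM and.ALU  -- 2-wide
[2] i4  beq.BR  -- no-port BR/MUL
[3] i5  mul.MUL  -- RAW r1
[4] i6  add.ALU  -- WAW r0
[5] i7/i8  sub.ALU or.ALU  -- 2-wide
[6] i9  ld.MEM  -- RAW r3
[7] i10  and.ALU  -- tail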